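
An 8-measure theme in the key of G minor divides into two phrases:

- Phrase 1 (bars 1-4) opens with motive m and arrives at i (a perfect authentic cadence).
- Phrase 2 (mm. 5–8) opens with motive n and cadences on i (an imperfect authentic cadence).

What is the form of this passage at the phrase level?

phrase group

The second phrase closes with an imperfect authentic cadence, which is not stronger than the first phrase's perfect authentic cadence; without a weak→strong cadential pair there is no antecedent–consequent relationship, so this is a phrase group rather than a period.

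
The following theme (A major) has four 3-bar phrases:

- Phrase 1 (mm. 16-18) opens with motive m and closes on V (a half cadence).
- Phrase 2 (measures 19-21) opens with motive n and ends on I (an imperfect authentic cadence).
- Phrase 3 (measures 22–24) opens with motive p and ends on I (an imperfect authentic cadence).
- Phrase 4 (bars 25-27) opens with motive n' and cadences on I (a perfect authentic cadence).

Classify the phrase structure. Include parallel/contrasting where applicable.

Four phrases in two halves: the first half (bars 16–21) ends with an imperfect authentic cadence, the second (measures 22-27) with a perfect authentic cadence — a large antecedent–consequent pair, i.e. a double period.
Phrase 3 begins with different material from phrase 1, making it contrasting.

contrasting double period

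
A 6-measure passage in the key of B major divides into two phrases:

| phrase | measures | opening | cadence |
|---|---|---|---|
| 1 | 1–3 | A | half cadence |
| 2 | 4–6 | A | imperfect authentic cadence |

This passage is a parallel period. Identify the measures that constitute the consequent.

measures 4–6

The antecedent is the phrase ending with the weaker cadence (half cadence, phrase 1) and the consequent the one ending more conclusively (imperfect authentic cadence, phrase 2); the consequent is measures 4-6.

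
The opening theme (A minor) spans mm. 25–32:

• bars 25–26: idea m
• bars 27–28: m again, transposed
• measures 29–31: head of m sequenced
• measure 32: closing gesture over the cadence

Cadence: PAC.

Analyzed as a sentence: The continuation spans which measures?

After the presentation (bars 25-28), the continuation covers the fragmentation through the cadence: mm. 29–32.

measures 29–32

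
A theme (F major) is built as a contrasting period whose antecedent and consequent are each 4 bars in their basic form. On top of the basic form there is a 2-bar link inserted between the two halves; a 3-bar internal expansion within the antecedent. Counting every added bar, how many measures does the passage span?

Basic contrasting period: 4 + 4 = 8 bars.
8 (basic form) + 2 (link) + 3 (internal expansion) = 13.

13 measures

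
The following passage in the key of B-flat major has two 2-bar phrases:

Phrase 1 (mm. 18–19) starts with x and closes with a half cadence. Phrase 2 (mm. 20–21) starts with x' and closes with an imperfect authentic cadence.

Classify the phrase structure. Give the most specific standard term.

parallel period

Phrase 1 ends with a half cadence (weaker) and phrase 2 with an imperfect authentic cadence (stronger): antecedent + consequent = a period.
The two phrases open with the same material (x / x'), so the period is parallel.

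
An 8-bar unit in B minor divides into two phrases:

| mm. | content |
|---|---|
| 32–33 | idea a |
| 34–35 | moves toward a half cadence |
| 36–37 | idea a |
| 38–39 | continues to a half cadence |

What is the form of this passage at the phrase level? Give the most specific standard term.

Both phrases have the same opening (a) and the same cadence (half cadence): the second is a restatement, not a consequent, so this is a repeated phrase rather than a period.

repeated phrase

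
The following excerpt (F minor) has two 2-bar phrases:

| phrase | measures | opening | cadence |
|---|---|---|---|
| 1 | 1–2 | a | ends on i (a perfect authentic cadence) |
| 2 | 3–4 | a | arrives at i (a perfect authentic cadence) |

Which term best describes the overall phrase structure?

Both phrases have the same opening (a) and the same cadence (perfect authentic cadence): the second is a restatement, not a consequent, so this is a repeated phrase rather than a period.

repeated phrase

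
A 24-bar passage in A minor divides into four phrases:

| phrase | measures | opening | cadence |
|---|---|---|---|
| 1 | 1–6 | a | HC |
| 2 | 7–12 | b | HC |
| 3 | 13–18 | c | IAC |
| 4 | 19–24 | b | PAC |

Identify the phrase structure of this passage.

contrasting double period

Four phrases in two halves: the first half (mm. 1–12) ends with a half cadence, the second (mm. 13–24) with a perfect authentic cadence — a large antecedent–consequent pair, i.e. a double period.
Phrase 3 begins with different material from phrase 1, making it contrasting.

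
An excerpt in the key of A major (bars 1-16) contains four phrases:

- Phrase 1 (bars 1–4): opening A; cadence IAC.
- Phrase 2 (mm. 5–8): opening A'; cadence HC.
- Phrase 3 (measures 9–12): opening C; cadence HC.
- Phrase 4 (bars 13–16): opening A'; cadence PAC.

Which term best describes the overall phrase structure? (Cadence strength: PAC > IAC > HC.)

contrasting double period

Four phrases in two halves: the first half (mm. 1-8) ends with a half cadence, the second (mm. 9–16) with a perfect authentic cadence — a large antecedent–consequent pair, i.e. a double period.
Phrase 3 begins with different material from phrase 1, making it contrasting.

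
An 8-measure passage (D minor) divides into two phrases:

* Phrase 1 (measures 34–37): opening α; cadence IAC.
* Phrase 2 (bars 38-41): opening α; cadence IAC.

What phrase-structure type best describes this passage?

Both phrases have the same opening (α) and the same cadence (imperfect authentic cadence): the second is a restatement, not a consequent, so this is a repeated phrase rather than a period.

repeated phrase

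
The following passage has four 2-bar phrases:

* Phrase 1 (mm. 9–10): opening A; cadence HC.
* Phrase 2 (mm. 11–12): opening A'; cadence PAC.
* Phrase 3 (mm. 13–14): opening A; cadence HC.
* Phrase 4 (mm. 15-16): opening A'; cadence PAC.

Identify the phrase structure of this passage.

repeated period

The cadence pattern HC–PAC–HC–PAC is weak–strong twice, and phrases 3–4 restate phrases 1–2: a period heard twice, not a double period (which would end weakly at phrase 2).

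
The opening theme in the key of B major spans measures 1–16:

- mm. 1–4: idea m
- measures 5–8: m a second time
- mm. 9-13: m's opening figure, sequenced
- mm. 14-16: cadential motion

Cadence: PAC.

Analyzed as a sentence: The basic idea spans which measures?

The presentation of a sentence is the basic idea (mm. 1-4) plus its repetition (bars 5-8); the basic idea is therefore bars 1–4.

measures 1–4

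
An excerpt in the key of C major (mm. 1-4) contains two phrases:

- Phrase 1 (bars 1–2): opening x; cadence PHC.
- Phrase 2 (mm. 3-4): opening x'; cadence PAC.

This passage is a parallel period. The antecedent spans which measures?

measures 1–2

The antecedent is the phrase ending with the weaker cadence (Phrygian half cadence, phrase 1) and the consequent the one ending more conclusively (perfect authentic cadence, phrase 2); the antecedent is measures 1–2.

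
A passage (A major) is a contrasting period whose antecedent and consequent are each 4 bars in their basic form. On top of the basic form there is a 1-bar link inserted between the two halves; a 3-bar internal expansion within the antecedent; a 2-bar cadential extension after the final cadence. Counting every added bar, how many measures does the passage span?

14 measures

Basic contrasting period: 4 + 4 = 8 bars.
8 (basic form) + 1 (link) + 3 (internal expansion) + 2 (cadential extension) = 14.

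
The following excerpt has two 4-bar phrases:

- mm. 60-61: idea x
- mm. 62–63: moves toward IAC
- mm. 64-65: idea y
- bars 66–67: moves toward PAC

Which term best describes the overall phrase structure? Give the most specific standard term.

contrasting period

Phrase 1 ends with an imperfect authentic cadence (weaker) and phrase 2 with a perfect authentic cadence (stronger): antecedent + consequent = a period.
The two phrases open with different material (x / y), so the period is contrasting.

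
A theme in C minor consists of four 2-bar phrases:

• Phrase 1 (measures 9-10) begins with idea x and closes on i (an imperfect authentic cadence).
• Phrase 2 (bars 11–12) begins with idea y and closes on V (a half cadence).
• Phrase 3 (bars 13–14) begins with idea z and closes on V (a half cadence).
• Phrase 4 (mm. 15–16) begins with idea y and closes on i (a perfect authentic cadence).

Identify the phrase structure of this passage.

Four phrases in two halves: the first half (bars 9–12) ends with a half cadence, the second (bars 13–16) with a perfect authentic cadence — a large antecedent–consequent pair, i.e. a double period.
Phrase 3 begins with different material from phrase 1, making it contrasting.

contrasting double period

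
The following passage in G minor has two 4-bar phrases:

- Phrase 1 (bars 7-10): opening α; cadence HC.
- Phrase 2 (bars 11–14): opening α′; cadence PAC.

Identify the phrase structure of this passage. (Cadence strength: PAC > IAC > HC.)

parallel period

Phrase 1 ends with a half cadence (weaker) and phrase 2 with a perfect authentic cadence (stronger): antecedent + consequent = a period.
The two phrases open with the same material (α / α′), so the period is parallel.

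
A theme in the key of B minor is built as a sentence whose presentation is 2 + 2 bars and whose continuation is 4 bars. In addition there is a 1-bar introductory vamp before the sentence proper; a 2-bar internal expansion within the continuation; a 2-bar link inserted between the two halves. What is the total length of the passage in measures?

Basic sentence: 2 + 2 + 4 = 8 bars.
8 (basic form) + 1 (introduction) + 2 (internal expansion) + 2 (link) = 13.

13 measures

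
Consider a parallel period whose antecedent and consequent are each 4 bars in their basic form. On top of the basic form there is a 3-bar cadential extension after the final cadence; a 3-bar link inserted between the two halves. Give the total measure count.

14 measures

Basic parallel period: 4 + 4 = 8 bars.
8 (basic form) + 3 (cadential extension) + 3 (link) = 14.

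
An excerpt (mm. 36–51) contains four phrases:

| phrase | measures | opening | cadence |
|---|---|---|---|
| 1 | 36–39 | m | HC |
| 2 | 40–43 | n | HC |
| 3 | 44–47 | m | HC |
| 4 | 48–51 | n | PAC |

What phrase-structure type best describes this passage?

Four phrases in two halves: the first half (bars 36–43) ends with a half cadence, the second (mm. 44–51) with a perfect authentic cadence — a large antecedent–consequent pair, i.e. a double period.
Phrase 3 begins with the same material as phrase 1, making it parallel.

parallel double period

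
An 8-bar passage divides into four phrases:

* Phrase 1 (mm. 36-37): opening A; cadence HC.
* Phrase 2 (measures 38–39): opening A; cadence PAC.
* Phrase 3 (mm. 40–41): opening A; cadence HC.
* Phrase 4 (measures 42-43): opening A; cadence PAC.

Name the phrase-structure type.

The cadence pattern HC–PAC–HC–PAC is weak–strong twice, and phrases 3–4 restate phrases 1–2: a period heard twice, not a double period (which would end weakly at phrase 2).

repeated period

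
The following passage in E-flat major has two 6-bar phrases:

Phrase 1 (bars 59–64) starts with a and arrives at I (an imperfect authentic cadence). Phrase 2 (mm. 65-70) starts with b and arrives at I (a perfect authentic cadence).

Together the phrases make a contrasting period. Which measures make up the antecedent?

The phrase ending with the weaker cadence (imperfect authentic cadence) is the antecedent; the one ending more conclusively (perfect authentic cadence) is the consequent. The antecedent is measures 59–64.

measures 59–64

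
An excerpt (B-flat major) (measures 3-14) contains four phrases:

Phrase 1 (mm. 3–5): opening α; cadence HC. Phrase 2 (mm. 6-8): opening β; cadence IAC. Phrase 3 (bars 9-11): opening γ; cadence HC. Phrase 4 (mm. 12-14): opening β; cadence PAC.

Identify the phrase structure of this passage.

contrasting double period

Four phrases in two halves: the first half (mm. 3–8) ends with an imperfect authentic cadence, the second (measures 9–14) with a perfect authentic cadence — a large antecedent–consequent pair, i.e. a double period.
Phrase 3 begins with different material from phrase 1, making it contrasting.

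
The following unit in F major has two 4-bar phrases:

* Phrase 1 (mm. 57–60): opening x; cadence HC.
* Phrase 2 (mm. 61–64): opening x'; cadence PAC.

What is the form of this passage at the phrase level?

parallel period

Phrase 1 ends with a half cadence (weaker) and phrase 2 with a perfect authentic cadence (stronger): antecedent + consequent = a period.
The two phrases open with the same material (x / x'), so the period is parallel.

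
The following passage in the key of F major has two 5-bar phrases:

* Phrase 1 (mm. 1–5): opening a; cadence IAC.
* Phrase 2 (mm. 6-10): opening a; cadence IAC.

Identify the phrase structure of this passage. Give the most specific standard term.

Both phrases have the same opening (a) and the same cadence (imperfect authentic cadence): the second is a restatement, not a consequent, so this is a repeated phrase rather than a period.

repeated phrase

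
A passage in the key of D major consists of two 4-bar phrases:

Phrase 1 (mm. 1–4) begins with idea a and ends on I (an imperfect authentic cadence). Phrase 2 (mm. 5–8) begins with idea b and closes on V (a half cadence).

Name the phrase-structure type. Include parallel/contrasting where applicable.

The second phrase closes with a half cadence, which is not stronger than the first phrase's imperfect authentic cadence; without a weak→strong cadential pair there is no antecedent–consequent relationship, so this is a phrase group rather than a period.

phrase group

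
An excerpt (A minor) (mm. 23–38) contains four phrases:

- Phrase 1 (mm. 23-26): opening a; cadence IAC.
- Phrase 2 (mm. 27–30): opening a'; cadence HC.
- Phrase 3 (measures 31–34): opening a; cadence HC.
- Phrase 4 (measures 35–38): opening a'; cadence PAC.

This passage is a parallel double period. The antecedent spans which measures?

In a double period the four phrases pair into a large antecedent (phrases 1–2, ending half cadence) and a large consequent (phrases 3–4, ending perfect authentic cadence). The antecedent spans mm. 23–30.

measures 23–30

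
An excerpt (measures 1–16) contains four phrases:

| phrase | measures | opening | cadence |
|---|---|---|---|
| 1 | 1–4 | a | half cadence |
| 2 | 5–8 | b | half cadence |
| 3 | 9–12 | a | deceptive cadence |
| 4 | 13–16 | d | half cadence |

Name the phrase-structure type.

Phrase 4 ends with a half cadence, no stronger than phrase 2's half cadence, so the four phrases do not form a double period; nor do phrases 3–4 duplicate 1–2, so it is not a repeated period. With no phrase reaching a conclusive cadence, the passage is a phrase group.

phrase group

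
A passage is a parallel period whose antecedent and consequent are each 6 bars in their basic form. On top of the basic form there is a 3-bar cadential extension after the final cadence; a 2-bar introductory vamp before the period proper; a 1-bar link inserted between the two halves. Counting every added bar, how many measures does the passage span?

Basic parallel period: 6 + 6 = 12 bars.
12 (basic form) + 3 (cadential extension) + 2 (introduction) + 1 (link) = 18.

18 measures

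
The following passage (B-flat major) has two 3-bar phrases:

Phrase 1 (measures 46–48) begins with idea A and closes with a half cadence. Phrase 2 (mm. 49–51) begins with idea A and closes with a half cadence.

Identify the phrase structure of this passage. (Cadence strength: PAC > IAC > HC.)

Both phrases have the same opening (A) and the same cadence (half cadence): the second is a restatement, not a consequent, so this is a repeated phrase rather than a period.

repeated phrase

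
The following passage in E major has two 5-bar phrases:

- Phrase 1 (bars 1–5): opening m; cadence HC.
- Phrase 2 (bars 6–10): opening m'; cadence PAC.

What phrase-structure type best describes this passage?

parallel period

Phrase 1 ends with a half cadence (weaker) and phrase 2 with a perfect authentic cadence (stronger): antecedent + consequent = a period.
The two phrases open with the same material (m / m'), so the period is parallel.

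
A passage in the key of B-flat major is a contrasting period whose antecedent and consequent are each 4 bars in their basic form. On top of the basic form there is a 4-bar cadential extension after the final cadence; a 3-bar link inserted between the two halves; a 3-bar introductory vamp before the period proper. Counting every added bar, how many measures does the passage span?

Basic contrasting period: 4 + 4 = 8 bars.
8 (basic form) + 4 (cadential extension) + 3 (link) + 3 (introduction) = 18.

18 measures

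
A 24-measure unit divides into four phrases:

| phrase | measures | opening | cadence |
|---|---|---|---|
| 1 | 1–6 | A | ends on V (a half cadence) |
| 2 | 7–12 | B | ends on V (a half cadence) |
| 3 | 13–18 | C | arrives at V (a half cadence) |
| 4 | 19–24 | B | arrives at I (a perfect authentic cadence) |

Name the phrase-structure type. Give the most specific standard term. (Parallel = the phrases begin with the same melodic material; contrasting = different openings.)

Four phrases in two halves: the first half (bars 1–12) ends with a half cadence, the second (bars 13-24) with a perfect authentic cadence — a large antecedent–consequent pair, i.e. a double period.
Phrase 3 begins with different material from phrase 1, making it contrasting.

contrasting double period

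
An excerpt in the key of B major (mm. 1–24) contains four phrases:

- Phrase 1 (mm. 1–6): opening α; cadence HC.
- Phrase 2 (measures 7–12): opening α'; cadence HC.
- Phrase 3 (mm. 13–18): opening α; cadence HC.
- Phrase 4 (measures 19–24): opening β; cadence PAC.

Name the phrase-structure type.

Four phrases in two halves: the first half (measures 1–12) ends with a half cadence, the second (mm. 13-24) with a perfect authentic cadence — a large antecedent–consequent pair, i.e. a double period.
Phrase 3 begins with the same material as phrase 1, making it parallel.

parallel double period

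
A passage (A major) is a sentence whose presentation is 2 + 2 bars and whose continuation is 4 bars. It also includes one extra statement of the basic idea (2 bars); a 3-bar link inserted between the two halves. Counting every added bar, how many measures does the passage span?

Basic sentence: 2 + 2 + 4 = 8 bars.
8 (basic form) + 2 (extra statement) + 3 (link) = 13.

13 measures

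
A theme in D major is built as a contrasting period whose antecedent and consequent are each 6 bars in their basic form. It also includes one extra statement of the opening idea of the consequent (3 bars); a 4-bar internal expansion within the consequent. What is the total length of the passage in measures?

19 measures

Basic contrasting period: 6 + 6 = 12 bars.
12 (basic form) + 3 (extra statement) + 4 (internal expansion) = 19.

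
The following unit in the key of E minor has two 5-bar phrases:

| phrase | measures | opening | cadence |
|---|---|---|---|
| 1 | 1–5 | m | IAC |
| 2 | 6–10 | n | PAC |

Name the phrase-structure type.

Phrase 1 ends with an imperfect authentic cadence (weaker) and phrase 2 with a perfect authentic cadence (stronger): antecedent + consequent = a period.
The two phrases open with different material (m / n), so the period is contrasting.

contrasting period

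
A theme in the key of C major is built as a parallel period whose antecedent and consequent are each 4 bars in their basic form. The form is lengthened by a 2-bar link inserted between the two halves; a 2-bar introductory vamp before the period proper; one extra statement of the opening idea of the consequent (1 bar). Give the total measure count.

Basic parallel period: 4 + 4 = 8 bars.
8 (basic form) + 2 (link) + 2 (introduction) + 1 (extra statement) = 13.

13 measures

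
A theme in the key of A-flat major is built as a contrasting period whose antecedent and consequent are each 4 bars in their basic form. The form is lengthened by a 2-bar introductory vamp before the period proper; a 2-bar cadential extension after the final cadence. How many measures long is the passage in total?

12 measures

Basic contrasting period: 4 + 4 = 8 bars.
8 (basic form) + 2 (introduction) + 2 (cadential extension) = 12.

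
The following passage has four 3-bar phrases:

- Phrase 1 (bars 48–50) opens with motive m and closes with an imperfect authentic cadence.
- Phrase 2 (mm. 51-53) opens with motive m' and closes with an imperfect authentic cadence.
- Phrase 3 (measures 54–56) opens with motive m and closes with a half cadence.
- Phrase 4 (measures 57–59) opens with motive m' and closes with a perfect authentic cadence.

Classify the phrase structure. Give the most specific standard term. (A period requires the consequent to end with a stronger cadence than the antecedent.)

Four phrases in two halves: the first half (bars 48-53) ends with an imperfect authentic cadence, the second (mm. 54-59) with a perfect authentic cadence — a large antecedent–consequent pair, i.e. a double period.
Phrase 3 begins with the same material as phrase 1, making it parallel.

parallel double period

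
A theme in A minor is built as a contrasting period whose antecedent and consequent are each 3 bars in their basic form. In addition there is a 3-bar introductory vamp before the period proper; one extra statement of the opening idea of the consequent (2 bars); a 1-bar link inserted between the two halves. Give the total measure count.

12 measures

Basic contrasting period: 3 + 3 = 6 bars.
6 (basic form) + 3 (introduction) + 2 (extra statement) + 1 (link) = 12.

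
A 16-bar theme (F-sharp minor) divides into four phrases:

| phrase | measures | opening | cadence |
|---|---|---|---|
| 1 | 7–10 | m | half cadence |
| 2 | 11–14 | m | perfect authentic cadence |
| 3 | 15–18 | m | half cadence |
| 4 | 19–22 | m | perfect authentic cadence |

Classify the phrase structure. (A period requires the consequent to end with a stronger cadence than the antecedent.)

repeated period

The cadence pattern HC–PAC–HC–PAC is weak–strong twice, and phrases 3–4 restate phrases 1–2: a period heard twice, not a double period (which would end weakly at phrase 2).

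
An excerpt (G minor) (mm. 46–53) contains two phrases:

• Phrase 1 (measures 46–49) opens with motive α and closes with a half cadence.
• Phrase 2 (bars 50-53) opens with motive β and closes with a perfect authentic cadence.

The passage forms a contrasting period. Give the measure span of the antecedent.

The antecedent is the phrase ending with the weaker cadence (half cadence, phrase 1) and the consequent the one ending more conclusively (perfect authentic cadence, phrase 2); the antecedent is measures 46–49.

measures 46–49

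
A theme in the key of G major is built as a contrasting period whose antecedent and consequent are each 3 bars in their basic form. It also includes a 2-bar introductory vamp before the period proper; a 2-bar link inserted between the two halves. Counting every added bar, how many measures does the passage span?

10 measures

Basic contrasting period: 3 + 3 = 6 bars.
6 (basic form) + 2 (introduction) + 2 (link) = 10.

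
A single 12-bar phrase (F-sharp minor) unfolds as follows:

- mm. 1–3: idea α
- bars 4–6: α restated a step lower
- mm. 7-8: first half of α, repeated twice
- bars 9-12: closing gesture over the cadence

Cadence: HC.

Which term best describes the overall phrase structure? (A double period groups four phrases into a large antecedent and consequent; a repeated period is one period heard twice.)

Basic idea (mm. 1–3) + its repetition (mm. 4–6) form the presentation; fragmentation and cadence (bars 7–12) form the continuation — the 12-bar whole is a sentence.

sentence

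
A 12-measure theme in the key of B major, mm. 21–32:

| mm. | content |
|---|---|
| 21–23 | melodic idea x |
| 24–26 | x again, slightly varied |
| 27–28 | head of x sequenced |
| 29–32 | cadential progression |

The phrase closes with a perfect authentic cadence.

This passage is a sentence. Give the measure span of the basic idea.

The presentation of a sentence is the basic idea (mm. 21–23) plus its repetition (measures 24–26); the basic idea is therefore mm. 21-23.

measures 21–23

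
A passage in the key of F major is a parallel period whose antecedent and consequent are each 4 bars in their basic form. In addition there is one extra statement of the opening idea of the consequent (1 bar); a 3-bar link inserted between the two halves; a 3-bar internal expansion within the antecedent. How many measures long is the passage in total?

15 measures

Basic parallel period: 4 + 4 = 8 bars.
8 (basic form) + 1 (extra statement) + 3 (link) + 3 (internal expansion) = 15.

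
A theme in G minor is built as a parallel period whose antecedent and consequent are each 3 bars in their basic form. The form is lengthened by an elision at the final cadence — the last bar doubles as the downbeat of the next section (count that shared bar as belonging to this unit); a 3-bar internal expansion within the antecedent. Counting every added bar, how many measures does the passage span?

Basic parallel period: 3 + 3 = 6 bars.
6 (basic form) + 3 (internal expansion) = 9.
The elision shares a bar with the next section but does not change this unit's count.

9 measures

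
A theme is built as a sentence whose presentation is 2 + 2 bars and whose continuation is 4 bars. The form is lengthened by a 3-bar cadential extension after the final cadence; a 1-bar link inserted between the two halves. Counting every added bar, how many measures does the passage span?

12 measures

Basic sentence: 2 + 2 + 4 = 8 bars.
8 (basic form) + 3 (cadential extension) + 1 (link) = 12.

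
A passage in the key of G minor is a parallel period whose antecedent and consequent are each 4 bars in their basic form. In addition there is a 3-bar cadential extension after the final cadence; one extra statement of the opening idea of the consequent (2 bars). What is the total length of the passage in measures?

13 measures

Basic parallel period: 4 + 4 = 8 bars.
8 (basic form) + 3 (cadential extension) + 2 (extra statement) = 13.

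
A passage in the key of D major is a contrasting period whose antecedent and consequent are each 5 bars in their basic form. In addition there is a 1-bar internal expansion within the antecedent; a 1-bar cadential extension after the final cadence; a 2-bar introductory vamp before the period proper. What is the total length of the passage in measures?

Basic contrasting period: 5 + 5 = 10 bars.
10 (basic form) + 1 (internal expansion) + 1 (cadential extension) + 2 (introduction) = 14.

14 measures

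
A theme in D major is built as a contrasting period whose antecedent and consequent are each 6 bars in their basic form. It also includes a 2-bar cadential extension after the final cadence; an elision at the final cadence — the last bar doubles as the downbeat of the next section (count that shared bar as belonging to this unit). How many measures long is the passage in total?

Basic contrasting period: 6 + 6 = 12 bars.
12 (basic form) + 2 (cadential extension) = 14.
The elision shares a bar with the next section but does not change this unit's count.

14 measures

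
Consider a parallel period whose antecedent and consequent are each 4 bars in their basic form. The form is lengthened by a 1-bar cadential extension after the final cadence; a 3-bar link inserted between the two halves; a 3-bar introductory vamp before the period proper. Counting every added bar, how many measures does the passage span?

15 measures

Basic parallel period: 4 + 4 = 8 bars.
8 (basic form) + 1 (cadential extension) + 3 (link) + 3 (introduction) = 15.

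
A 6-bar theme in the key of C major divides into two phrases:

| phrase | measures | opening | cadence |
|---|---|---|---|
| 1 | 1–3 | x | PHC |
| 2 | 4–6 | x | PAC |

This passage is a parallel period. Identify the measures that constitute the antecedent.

measures 1–3

The antecedent is the phrase ending with the weaker cadence (Phrygian half cadence, phrase 1) and the consequent the one ending more conclusively (perfect authentic cadence, phrase 2); the antecedent is measures 1–3.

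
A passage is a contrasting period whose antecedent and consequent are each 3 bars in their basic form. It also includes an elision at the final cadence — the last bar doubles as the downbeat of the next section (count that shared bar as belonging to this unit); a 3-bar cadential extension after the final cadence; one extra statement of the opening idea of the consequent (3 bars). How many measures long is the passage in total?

Basic contrasting period: 3 + 3 = 6 bars.
6 (basic form) + 3 (cadential extension) + 3 (extra statement) = 12.
The elision shares a bar with the next section but does not change this unit's count.

12 measures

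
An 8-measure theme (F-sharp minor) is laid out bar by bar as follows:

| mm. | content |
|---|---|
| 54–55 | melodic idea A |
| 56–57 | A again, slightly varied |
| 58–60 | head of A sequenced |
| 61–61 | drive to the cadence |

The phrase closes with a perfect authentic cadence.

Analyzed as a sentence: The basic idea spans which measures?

The presentation of a sentence is the basic idea (bars 54-55) plus its repetition (mm. 56–57); the basic idea is therefore mm. 54–55.

measures 54–55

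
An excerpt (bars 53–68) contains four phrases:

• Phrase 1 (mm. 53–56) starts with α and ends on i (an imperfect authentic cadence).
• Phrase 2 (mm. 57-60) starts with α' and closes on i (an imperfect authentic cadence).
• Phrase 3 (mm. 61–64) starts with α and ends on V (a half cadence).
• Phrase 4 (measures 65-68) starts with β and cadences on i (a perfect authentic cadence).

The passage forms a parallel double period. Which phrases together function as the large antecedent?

In a double period the first pair of phrases (ending imperfect authentic cadence) is the large antecedent and the second pair (ending perfect authentic cadence) is the large consequent; the antecedent is phrases 1 and 2.

phrases 1 and 2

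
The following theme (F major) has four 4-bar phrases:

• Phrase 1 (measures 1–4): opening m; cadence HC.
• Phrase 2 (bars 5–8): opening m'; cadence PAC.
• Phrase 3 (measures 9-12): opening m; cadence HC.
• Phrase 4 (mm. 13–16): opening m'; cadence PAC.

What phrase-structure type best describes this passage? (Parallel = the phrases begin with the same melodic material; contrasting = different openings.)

The cadence pattern HC–PAC–HC–PAC is weak–strong twice, and phrases 3–4 restate phrases 1–2: a period heard twice, not a double period (which would end weakly at phrase 2).

repeated period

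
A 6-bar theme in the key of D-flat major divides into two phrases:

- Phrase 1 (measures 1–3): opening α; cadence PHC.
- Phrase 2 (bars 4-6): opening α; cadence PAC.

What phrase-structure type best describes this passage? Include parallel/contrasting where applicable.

parallel period

Phrase 1 ends with a Phrygian half cadence (weaker) and phrase 2 with a perfect authentic cadence (stronger): antecedent + consequent = a period.
The two phrases open with the same material (α / α), so the period is parallel.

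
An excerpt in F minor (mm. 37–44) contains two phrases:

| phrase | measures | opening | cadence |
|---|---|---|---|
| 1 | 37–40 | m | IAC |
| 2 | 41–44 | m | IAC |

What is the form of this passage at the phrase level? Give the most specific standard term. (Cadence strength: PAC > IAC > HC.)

Both phrases have the same opening (m) and the same cadence (imperfect authentic cadence): the second is a restatement, not a consequent, so this is a repeated phrase rather than a period.

repeated phrase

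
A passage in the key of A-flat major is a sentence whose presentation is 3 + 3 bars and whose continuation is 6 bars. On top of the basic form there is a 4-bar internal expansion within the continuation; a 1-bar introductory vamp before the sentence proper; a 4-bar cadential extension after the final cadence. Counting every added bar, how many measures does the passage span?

21 measures

Basic sentence: 3 + 3 + 6 = 12 bars.
12 (basic form) + 4 (internal expansion) + 1 (introduction) + 4 (cadential extension) = 21.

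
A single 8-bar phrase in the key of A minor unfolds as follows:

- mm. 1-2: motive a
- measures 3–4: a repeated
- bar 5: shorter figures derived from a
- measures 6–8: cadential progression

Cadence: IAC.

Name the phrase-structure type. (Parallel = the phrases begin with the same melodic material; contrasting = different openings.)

Basic idea (measures 1-2) + its repetition (mm. 3–4) form the presentation; fragmentation and cadence (bars 5–8) form the continuation — the 8-bar whole is a sentence.

sentence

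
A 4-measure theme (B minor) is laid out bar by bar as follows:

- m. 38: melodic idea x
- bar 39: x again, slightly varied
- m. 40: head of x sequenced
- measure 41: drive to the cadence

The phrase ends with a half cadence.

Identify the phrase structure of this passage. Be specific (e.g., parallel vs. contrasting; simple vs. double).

sentence

Basic idea (bar 38) + its repetition (m. 39) form the presentation; fragmentation and cadence (bars 40–41) form the continuation — the 4-bar whole is a sentence.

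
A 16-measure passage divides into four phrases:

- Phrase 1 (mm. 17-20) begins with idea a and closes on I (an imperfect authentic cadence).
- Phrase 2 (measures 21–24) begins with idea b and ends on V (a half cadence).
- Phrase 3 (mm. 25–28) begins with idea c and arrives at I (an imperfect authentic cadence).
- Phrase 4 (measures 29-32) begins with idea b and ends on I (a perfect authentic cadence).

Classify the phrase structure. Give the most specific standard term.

contrasting double period

Four phrases in two halves: the first half (mm. 17–24) ends with a half cadence, the second (mm. 25-32) with a perfect authentic cadence — a large antecedent–consequent pair, i.e. a double period.
Phrase 3 begins with different material from phrase 1, making it contrasting.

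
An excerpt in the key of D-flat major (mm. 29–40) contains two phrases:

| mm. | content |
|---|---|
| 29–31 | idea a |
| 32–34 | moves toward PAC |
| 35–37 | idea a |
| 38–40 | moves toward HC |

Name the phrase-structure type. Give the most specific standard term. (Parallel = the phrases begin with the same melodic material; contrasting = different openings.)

phrase group

The second phrase closes with a half cadence, which is not stronger than the first phrase's perfect authentic cadence; without a weak→strong cadential pair there is no antecedent–consequent relationship, so this is a phrase group rather than a period.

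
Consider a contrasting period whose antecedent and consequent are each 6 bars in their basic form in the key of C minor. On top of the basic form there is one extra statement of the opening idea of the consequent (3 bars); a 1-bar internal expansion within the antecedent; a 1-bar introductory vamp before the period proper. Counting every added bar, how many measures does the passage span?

17 measures

Basic contrasting period: 6 + 6 = 12 bars.
12 (basic form) + 3 (extra statement) + 1 (internal expansion) + 1 (introduction) = 17.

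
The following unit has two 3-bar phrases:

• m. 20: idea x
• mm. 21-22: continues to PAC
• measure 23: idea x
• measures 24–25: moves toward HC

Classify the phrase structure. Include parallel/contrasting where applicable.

phrase group

The second phrase closes with a half cadence, which is not stronger than the first phrase's perfect authentic cadence; without a weak→strong cadential pair there is no antecedent–consequent relationship, so this is a phrase group rather than a period.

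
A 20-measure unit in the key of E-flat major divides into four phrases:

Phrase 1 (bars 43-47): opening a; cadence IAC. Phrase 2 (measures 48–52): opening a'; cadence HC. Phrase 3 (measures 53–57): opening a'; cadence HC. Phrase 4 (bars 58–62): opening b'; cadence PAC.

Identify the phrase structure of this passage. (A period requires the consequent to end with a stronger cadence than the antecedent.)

Four phrases in two halves: the first half (measures 43–52) ends with a half cadence, the second (mm. 53–62) with a perfect authentic cadence — a large antecedent–consequent pair, i.e. a double period.
Phrase 3 begins with the same material as phrase 1, making it parallel.

parallel double period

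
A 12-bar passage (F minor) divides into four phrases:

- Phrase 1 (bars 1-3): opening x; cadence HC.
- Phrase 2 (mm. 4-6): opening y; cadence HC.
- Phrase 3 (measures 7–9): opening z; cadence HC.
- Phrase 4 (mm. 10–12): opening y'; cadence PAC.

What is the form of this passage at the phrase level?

contrasting double period

Four phrases in two halves: the first half (mm. 1-6) ends with a half cadence, the second (bars 7-12) with a perfect authentic cadence — a large antecedent–consequent pair, i.e. a double period.
Phrase 3 begins with different material from phrase 1, making it contrasting.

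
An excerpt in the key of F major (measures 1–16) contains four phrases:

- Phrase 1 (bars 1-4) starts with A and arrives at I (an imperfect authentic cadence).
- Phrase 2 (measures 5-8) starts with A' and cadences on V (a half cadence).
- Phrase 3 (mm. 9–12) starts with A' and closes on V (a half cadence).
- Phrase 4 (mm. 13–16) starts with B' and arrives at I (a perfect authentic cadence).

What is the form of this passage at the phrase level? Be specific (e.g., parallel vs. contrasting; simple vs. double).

parallel double period

Four phrases in two halves: the first half (measures 1-8) ends with a half cadence, the second (mm. 9-16) with a perfect authentic cadence — a large antecedent–consequent pair, i.e. a double period.
Phrase 3 begins with the same material as phrase 1, making it parallel.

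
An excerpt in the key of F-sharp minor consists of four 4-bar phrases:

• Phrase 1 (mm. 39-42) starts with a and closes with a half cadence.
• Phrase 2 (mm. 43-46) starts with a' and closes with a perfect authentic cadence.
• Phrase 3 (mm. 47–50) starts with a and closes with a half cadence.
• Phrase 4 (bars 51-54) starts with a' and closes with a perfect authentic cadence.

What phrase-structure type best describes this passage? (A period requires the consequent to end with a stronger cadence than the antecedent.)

repeated period

The cadence pattern HC–PAC–HC–PAC is weak–strong twice, and phrases 3–4 restate phrases 1–2: a period heard twice, not a double period (which would end weakly at phrase 2).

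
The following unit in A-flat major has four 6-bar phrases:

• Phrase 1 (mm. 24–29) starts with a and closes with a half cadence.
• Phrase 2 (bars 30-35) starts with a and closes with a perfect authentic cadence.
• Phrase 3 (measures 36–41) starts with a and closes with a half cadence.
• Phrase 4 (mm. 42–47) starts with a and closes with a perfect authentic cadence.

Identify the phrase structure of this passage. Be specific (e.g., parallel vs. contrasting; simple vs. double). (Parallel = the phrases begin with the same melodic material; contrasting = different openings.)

repeated period

The cadence pattern HC–PAC–HC–PAC is weak–strong twice, and phrases 3–4 restate phrases 1–2: a period heard twice, not a double period (which would end weakly at phrase 2).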